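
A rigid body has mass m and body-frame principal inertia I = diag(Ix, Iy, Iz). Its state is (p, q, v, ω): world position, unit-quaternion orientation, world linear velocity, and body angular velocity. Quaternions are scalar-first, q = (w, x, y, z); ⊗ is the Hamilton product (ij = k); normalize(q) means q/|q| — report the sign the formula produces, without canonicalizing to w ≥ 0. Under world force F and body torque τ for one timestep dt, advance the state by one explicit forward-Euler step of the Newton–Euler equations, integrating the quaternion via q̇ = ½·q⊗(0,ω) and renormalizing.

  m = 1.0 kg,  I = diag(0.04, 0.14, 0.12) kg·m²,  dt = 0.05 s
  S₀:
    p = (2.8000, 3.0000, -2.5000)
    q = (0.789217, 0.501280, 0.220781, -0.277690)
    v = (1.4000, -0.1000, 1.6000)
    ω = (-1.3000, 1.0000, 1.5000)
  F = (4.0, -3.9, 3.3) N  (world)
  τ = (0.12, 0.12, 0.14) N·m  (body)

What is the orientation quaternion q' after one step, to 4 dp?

2q̇ = q⊗(0,ω) = (0.8474180, -0.4171206, 0.3982940, 1.9721208)
q' = normalize(q + ½dt·q⊗(0,ω)) = (0.8092, 0.4901, 0.2304, -0.2280)

q' = (0.8092, 0.4901, 0.2304, -0.2280)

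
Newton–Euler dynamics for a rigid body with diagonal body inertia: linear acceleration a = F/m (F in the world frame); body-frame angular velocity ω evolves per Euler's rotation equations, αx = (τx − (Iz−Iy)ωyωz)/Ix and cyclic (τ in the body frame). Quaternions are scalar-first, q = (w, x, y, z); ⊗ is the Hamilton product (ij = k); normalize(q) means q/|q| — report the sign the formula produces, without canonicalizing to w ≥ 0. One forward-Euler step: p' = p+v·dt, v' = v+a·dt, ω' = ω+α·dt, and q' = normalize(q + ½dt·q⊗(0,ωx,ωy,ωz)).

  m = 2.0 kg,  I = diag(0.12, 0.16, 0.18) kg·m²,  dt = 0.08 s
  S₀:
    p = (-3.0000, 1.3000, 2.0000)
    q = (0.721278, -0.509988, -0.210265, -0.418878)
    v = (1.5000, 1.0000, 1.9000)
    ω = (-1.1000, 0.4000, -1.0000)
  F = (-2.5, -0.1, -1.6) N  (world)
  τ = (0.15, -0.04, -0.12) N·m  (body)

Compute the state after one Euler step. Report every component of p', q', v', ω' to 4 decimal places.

p' = (-2.8800, 1.3800, 2.1520)
q' = (0.6842, -0.5256, -0.2003, -0.4643)
v' = (1.4000, 0.9960, 1.8360)
ω' = (-0.9947, 0.4130, -1.0455)

a = F/m = (-1.2500, -0.0500, -0.8000)
p + v·dt = (-2.8800, 1.3800, 2.1520)
v' = v + a·dt = (1.4000, 0.9960, 1.8360)
(τ − ω×Iω)/I = (1.3167, 0.1625, -0.5689)
ω + α·dt = (-0.9947, 0.4130, -1.0455)
2q̇ = q⊗(0,ω) = (-0.8957588, -0.4155896, 0.2392890, -1.1565647)
q' = normalize(q + ½dt·q⊗(0,ω)) = (0.6842, -0.5256, -0.2003, -0.4643)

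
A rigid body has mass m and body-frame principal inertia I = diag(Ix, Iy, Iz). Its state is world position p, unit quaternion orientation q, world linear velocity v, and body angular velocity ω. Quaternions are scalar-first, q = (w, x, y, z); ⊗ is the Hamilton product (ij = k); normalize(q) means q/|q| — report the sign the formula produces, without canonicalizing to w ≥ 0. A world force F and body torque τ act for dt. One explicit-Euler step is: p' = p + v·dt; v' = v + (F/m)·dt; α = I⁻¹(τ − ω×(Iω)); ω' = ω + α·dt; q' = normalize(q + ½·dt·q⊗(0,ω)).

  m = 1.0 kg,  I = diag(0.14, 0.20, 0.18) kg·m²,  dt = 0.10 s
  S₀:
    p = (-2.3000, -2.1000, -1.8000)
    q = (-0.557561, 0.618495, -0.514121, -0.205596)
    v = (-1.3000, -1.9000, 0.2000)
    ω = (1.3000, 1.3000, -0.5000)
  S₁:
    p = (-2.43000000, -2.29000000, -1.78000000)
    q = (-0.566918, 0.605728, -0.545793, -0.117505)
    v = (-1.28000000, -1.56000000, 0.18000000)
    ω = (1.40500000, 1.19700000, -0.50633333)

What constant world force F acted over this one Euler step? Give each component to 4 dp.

v₁ − v₀ = (0.02000000, 0.34000000, -0.02000000)
m·(v₁−v₀)/dt = (0.2000, 3.4000, -0.2000)

F = (0.2000, 3.4000, -0.2000)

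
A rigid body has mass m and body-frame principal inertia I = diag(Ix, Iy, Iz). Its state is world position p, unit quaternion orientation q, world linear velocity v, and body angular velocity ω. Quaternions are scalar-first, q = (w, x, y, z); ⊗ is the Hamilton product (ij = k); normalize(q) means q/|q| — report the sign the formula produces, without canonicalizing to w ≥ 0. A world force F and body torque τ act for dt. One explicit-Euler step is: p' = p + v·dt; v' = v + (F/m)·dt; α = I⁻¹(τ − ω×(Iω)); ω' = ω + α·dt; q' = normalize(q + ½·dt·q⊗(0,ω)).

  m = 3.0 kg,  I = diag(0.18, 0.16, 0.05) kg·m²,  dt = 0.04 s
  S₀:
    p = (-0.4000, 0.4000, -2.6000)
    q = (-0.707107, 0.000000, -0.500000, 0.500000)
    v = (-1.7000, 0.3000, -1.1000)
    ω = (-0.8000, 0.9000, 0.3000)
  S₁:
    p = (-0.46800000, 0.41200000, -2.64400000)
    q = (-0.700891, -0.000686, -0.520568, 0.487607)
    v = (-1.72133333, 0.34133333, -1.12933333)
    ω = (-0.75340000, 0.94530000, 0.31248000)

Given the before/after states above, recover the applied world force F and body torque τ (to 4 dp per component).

F = (-1.6000, 3.1000, -2.2000)
τ = (0.1800, 0.1500, 0.0300)

Δv = v₁−v₀ = (-0.02133333, 0.04133333, -0.02933333)
m·(v₁−v₀)/dt = (-1.6000, 3.1000, -2.2000)
ω₁ − ω₀ = (0.04660000, 0.04530000, 0.01248000)
ω₀×(Iω₀) = (-0.0297, -0.0312, 0.0144)
τ = I·(Δω/dt) + ω₀×(Iω₀) = (0.1800, 0.1500, 0.0300)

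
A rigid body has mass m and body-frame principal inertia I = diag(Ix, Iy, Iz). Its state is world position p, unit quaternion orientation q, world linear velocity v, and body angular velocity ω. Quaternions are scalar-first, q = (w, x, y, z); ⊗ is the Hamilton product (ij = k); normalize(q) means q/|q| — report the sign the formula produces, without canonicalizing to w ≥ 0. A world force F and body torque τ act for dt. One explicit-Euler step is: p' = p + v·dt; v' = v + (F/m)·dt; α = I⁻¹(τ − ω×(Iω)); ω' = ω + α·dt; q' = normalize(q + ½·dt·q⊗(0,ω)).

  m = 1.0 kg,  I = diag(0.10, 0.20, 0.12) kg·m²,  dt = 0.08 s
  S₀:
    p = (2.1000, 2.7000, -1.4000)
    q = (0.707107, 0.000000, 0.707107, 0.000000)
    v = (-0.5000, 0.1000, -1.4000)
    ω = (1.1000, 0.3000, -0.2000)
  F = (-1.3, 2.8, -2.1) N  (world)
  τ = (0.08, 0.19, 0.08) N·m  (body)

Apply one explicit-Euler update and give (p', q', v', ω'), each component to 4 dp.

a = (-1.3000, 2.8000, -2.1000)
p + v·dt = (2.0600, 2.7080, -1.5120)
v + (F/m)dt = (-0.6040, 0.3240, -1.5680)
ω×(Iω) gyroscopic = (0.0048, 0.0044, 0.0330)
angular accel α = (0.7520, 0.9280, 0.3917)
new body rate ω' = (1.1602, 0.3742, -0.1687)
q⊗(0,ω) = (-0.2121321, 0.6363963, 0.2121321, -0.9192391)
q + ½dt·q⊗(0,ω), renormalized = (0.6979, 0.0254, 0.7148, -0.0367)

p' = (2.0600, 2.7080, -1.5120)
q' = (0.6979, 0.0254, 0.7148, -0.0367)
v' = (-0.6040, 0.3240, -1.5680)
ω' = (1.1602, 0.3742, -0.1687)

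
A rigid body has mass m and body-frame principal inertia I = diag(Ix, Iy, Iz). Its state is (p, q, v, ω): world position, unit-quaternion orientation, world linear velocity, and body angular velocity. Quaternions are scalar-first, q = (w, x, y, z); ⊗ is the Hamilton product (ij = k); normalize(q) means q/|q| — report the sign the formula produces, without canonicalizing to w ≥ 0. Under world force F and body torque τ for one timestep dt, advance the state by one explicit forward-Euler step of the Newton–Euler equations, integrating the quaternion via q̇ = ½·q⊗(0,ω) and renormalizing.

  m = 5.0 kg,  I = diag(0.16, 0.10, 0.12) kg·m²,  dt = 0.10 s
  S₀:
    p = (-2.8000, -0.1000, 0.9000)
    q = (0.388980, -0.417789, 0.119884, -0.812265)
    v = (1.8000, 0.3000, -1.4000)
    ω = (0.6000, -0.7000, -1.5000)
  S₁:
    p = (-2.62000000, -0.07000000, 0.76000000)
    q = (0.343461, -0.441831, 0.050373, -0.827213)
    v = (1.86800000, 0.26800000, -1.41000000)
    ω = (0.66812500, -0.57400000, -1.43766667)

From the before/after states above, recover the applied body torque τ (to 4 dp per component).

ω₁ − ω₀ = (0.06812500, 0.12600000, 0.06233333)
precession coupling = (0.0210, -0.0360, 0.0252)
applied torque τ = (0.1300, 0.0900, 0.1000)

τ = (0.1300, 0.0900, 0.1000)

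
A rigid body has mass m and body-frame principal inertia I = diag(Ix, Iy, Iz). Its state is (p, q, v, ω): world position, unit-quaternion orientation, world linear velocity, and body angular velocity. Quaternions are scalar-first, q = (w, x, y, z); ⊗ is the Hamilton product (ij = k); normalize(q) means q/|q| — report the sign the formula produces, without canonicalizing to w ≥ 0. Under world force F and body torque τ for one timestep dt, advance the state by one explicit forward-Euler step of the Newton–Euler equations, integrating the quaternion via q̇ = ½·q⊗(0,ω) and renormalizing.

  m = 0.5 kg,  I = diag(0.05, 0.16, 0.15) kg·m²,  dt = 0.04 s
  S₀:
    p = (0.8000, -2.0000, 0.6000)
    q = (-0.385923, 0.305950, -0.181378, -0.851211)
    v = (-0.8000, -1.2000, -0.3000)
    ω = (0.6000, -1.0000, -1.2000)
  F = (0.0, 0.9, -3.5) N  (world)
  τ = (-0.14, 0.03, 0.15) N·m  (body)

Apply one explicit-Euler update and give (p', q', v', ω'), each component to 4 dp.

p' = p + v·dt = (0.7680, -2.0480, 0.5880)
v + (F/m)dt = (-0.8000, -1.1280, -0.5800)
gyro term ω×Iω = (-0.0120, 0.0720, -0.0660)
(τ − ω×Iω)/I = (-2.5600, -0.2625, 1.4400)
ω' = ω + α·dt = (0.4976, -1.0105, -1.1424)
Hamilton product q⊗(0,ω) = (-1.3864012, -0.8651112, 0.2423364, 0.2659844)
q' = normalize(q + ½dt·q⊗(0,ω)) = (-0.4134, 0.2885, -0.1764, -0.8454)

p' = (0.7680, -2.0480, 0.5880)
q' = (-0.4134, 0.2885, -0.1764, -0.8454)
v' = (-0.8000, -1.1280, -0.5800)
ω' = (0.4976, -1.0105, -1.1424)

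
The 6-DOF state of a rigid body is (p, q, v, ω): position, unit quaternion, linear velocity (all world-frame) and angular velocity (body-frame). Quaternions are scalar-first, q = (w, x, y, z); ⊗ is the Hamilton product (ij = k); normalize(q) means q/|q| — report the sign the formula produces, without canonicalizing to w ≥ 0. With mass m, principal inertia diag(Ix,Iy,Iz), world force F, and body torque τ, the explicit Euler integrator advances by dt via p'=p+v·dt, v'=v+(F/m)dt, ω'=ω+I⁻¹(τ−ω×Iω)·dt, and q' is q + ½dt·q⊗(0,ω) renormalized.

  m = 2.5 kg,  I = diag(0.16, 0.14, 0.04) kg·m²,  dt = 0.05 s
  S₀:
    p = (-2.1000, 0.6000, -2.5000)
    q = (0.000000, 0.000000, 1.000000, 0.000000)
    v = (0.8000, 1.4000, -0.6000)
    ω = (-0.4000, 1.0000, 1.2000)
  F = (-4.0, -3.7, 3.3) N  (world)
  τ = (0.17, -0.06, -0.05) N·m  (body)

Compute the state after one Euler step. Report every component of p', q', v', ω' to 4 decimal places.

gyro term ω×Iω = (-0.1200, -0.0576, 0.0080)
α = I⁻¹(τ − ω×Iω) = (1.8125, -0.0171, -1.4500)
ω + α·dt = (-0.3094, 0.9991, 1.1275)
q⊗(0,ω) = (-1.0000000, 1.2000000, 0.0000000, 0.4000000)
updated quaternion q' = (-0.0250, 0.0300, 0.9992, 0.0100)
p + v·dt = (-2.0600, 0.6700, -2.5300)
new velocity v' = (0.7200, 1.3260, -0.5340)

p' = (-2.0600, 0.6700, -2.5300)
q' = (-0.0250, 0.0300, 0.9992, 0.0100)
v' = (0.7200, 1.3260, -0.5340)
ω' = (-0.3094, 0.9991, 1.1275)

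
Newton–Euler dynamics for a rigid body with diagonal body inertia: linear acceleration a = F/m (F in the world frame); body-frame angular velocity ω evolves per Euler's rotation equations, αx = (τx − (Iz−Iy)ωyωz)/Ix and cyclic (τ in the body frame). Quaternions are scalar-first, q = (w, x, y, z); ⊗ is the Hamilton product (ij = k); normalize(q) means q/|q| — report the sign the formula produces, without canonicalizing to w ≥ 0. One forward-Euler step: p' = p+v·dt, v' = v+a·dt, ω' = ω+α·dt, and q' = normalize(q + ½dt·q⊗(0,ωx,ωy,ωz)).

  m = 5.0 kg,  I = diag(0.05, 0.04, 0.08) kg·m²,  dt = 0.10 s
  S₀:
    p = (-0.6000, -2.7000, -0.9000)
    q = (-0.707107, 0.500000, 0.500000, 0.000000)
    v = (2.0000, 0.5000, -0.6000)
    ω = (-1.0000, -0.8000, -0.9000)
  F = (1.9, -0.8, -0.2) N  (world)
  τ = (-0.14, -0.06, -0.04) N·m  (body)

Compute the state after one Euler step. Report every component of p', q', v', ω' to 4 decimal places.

p' = (-0.4000, -2.6500, -0.9600)
q' = (-0.6601, 0.5113, 0.5491, 0.0367)
v' = (2.0380, 0.4840, -0.6040)
ω' = (-1.3376, -0.8825, -0.9400)

ω×(Iω) gyroscopic = (0.0288, -0.0270, -0.0080)
α = I⁻¹(τ − ω×Iω) = (-3.3760, -0.8250, -0.4000)
ω + α·dt = (-1.3376, -0.8825, -0.9400)
2q̇ = q⊗(0,ω) = (0.9000000, 0.2571070, 1.0156856, 0.7363963)
q' = normalize(q + ½dt·q⊗(0,ω)) = (-0.6601, 0.5113, 0.5491, 0.0367)
a = F/m = (0.3800, -0.1600, -0.0400)
p + v·dt = (-0.4000, -2.6500, -0.9600)
new velocity v' = (2.0380, 0.4840, -0.6040)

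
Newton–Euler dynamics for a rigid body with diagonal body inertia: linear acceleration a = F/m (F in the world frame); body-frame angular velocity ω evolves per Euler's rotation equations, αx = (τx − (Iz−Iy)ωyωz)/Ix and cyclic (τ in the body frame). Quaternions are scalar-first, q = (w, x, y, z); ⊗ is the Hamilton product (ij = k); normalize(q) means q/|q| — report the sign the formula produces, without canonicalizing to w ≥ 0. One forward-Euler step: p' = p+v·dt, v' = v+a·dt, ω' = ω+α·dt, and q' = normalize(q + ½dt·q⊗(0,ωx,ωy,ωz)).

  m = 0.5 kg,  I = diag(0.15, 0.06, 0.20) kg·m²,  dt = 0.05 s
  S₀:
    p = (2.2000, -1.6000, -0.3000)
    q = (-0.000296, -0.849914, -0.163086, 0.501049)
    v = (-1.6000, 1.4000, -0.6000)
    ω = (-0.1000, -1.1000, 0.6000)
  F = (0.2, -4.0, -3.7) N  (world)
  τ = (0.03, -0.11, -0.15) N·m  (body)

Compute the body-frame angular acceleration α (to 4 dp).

α = (0.8160, -1.8833, -0.7005)

precession coupling ω×(Iω) = (-0.0924, 0.0030, -0.0099)
(τ − ω×Iω)/I = (0.8160, -1.8833, -0.7005)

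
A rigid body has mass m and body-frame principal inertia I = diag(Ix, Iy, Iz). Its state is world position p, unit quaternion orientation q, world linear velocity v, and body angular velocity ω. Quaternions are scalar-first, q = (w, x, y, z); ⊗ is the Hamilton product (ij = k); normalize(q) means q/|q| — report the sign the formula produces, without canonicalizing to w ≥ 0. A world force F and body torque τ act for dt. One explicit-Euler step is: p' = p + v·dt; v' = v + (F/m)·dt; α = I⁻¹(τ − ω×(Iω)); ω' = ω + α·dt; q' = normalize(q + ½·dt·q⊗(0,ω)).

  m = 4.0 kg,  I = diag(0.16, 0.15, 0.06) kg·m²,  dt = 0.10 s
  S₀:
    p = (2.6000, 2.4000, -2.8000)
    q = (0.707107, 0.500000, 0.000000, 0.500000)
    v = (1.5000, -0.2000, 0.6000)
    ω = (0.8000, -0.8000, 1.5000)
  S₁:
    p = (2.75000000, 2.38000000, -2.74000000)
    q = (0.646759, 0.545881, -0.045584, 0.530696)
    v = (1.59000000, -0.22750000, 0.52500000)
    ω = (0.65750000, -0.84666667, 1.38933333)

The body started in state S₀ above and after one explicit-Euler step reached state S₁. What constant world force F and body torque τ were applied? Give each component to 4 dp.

F = (3.6000, -1.1000, -3.0000)
τ = (-0.1200, 0.0500, -0.0600)

Δv = v₁−v₀ = (0.09000000, -0.02750000, -0.07500000)
F = m·Δv/dt = (3.6000, -1.1000, -3.0000)
Δω = ω₁−ω₀ = (-0.14250000, -0.04666667, -0.11066667)
precession coupling = (0.1080, 0.1200, 0.0064)
τ = I·(Δω/dt) + ω₀×(Iω₀) = (-0.1200, 0.0500, -0.0600)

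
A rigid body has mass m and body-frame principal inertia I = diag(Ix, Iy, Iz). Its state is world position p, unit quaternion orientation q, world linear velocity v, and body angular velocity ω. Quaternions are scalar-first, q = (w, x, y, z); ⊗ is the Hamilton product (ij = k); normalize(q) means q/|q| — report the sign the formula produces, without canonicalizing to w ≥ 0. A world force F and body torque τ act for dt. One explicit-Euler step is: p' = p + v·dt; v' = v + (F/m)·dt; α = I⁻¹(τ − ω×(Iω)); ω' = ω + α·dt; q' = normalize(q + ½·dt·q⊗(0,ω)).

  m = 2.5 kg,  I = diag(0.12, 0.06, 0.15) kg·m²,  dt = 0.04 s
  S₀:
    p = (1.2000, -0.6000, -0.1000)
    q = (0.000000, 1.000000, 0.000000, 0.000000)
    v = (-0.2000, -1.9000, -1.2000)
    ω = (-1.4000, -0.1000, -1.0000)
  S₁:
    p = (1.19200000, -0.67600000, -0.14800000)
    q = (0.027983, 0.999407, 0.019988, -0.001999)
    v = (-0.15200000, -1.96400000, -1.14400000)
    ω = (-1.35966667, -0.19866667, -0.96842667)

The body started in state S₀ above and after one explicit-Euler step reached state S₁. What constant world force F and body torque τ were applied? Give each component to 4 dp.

F = (3.0000, -4.0000, 3.5000)
τ = (0.1300, -0.1900, 0.1100)

Δv = v₁−v₀ = (0.04800000, -0.06400000, 0.05600000)
m·(v₁−v₀)/dt = (3.0000, -4.0000, 3.5000)
rate change Δω = (0.04033333, -0.09866667, 0.03157333)
applied torque τ = (0.1300, -0.1900, 0.1100)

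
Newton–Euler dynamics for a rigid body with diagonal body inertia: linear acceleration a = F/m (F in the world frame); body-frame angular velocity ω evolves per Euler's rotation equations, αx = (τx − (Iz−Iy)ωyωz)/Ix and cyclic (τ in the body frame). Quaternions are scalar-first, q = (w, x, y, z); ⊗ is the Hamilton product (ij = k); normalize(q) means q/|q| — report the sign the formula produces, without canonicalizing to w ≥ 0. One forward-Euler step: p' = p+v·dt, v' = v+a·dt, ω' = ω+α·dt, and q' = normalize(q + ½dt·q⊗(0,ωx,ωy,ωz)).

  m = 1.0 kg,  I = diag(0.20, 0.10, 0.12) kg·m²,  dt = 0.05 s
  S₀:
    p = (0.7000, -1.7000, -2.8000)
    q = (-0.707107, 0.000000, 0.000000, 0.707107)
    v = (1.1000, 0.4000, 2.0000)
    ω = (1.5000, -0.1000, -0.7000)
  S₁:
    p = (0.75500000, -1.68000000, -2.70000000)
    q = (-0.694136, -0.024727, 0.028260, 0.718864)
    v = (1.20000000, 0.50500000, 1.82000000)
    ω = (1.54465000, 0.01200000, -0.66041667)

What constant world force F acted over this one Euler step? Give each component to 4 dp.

velocity change Δv = (0.10000000, 0.10500000, -0.18000000)
m·(v₁−v₀)/dt = (2.0000, 2.1000, -3.6000)

F = (2.0000, 2.1000, -3.6000)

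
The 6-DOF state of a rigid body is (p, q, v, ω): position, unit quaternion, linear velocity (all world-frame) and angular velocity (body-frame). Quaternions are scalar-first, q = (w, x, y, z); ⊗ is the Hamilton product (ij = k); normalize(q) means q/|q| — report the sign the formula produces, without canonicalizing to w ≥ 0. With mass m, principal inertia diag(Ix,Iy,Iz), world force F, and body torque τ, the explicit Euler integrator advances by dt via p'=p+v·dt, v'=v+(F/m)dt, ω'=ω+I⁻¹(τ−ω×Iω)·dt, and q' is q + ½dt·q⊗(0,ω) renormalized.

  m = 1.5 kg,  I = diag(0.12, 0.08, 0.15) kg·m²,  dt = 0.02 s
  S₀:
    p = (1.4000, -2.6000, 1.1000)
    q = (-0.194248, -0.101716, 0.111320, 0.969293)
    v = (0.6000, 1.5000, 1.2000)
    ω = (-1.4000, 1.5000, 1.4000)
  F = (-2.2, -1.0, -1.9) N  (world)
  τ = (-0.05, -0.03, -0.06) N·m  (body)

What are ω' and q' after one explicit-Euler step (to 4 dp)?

ω' = (-1.4328, 1.4778, 1.3808)
q' = (-0.2108, -0.1119, 0.0962, 0.9663)

gyro term ω×Iω = (0.1470, 0.0588, 0.0840)
(τ − ω×Iω)/I = (-1.6417, -1.1100, -0.9600)
ω' = ω + α·dt = (-1.4328, 1.4778, 1.3808)
2q̇ = q⊗(0,ω) = (-1.6663926, -1.0261443, -1.5059798, -0.2686732)
q + ½dt·q⊗(0,ω), renormalized = (-0.2108, -0.1119, 0.0962, 0.9663)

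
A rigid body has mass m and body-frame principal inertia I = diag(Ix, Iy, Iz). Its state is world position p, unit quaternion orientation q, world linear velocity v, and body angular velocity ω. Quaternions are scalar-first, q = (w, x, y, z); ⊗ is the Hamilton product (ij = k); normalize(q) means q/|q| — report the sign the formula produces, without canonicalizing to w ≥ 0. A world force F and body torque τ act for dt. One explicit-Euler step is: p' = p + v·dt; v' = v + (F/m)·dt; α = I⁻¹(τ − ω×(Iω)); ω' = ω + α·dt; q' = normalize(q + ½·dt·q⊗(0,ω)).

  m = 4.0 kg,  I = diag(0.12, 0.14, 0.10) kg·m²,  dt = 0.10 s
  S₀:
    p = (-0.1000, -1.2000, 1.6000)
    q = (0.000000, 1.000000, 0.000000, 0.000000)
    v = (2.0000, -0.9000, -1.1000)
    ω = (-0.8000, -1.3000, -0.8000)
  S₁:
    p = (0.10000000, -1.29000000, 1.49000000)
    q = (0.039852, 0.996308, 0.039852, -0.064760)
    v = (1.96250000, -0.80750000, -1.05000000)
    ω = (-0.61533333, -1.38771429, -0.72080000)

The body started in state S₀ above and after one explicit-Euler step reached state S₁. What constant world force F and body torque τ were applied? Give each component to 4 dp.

F = (-1.5000, 3.7000, 2.0000)
τ = (0.1800, -0.1100, 0.1000)

v₁ − v₀ = (-0.03750000, 0.09250000, 0.05000000)
m·(v₁−v₀)/dt = (-1.5000, 3.7000, 2.0000)
ω₁ − ω₀ = (0.18466667, -0.08771429, 0.07920000)
τ = I·(Δω/dt) + ω₀×(Iω₀) = (0.1800, -0.1100, 0.1000)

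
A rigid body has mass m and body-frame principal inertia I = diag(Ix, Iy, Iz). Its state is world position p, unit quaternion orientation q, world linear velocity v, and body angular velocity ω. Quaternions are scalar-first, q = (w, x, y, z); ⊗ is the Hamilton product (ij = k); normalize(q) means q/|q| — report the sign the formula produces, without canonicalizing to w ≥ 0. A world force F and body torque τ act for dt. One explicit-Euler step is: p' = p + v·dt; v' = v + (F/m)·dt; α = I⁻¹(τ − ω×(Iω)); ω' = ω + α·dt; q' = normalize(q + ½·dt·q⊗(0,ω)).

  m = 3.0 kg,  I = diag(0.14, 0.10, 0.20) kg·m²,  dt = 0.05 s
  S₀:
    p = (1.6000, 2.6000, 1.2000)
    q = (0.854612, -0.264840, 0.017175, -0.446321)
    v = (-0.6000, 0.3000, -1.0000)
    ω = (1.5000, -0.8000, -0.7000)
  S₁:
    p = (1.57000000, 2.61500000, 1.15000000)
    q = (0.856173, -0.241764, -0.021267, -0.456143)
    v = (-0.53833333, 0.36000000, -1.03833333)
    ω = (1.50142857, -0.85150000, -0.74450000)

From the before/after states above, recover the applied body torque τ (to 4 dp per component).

τ = (0.0600, -0.0400, -0.1300)

Δω = ω₁−ω₀ = (0.00142857, -0.05150000, -0.04450000)
gyro term ω₀×Iω₀ = (0.0560, 0.0630, 0.0480)
τ = I·(Δω/dt) + ω₀×(Iω₀) = (0.0600, -0.0400, -0.1300)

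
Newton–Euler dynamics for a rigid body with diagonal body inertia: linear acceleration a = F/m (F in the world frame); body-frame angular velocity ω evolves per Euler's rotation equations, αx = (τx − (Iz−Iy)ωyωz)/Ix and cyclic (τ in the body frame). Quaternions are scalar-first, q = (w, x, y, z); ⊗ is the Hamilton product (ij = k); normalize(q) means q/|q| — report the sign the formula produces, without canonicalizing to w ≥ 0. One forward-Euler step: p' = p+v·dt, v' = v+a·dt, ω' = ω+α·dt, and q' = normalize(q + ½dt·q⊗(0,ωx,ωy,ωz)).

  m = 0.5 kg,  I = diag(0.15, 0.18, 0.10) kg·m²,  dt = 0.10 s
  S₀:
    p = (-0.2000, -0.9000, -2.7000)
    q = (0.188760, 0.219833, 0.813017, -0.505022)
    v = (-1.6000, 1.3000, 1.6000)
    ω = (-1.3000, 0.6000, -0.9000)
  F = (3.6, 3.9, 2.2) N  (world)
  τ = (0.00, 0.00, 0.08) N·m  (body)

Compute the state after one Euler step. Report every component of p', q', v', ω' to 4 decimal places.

p' = (-0.3600, -0.7700, -2.5400)
q' = (0.1554, 0.1855, 0.8583, -0.4525)
v' = (-0.8800, 2.0800, 2.0400)
ω' = (-1.3288, 0.5675, -0.7966)

a = (7.2000, 7.8000, 4.4000)
p + v·dt = (-0.3600, -0.7700, -2.5400)
new velocity v' = (-0.8800, 2.0800, 2.0400)
precession coupling ω×(Iω) = (0.0432, 0.0585, -0.0234)
(τ − ω×Iω)/I = (-0.2880, -0.3250, 1.0340)
ω + α·dt = (-1.3288, 0.5675, -0.7966)
Hamilton product q⊗(0,ω) = (-0.6565471, -0.6740901, 0.9676343, 1.0189379)
updated quaternion q' = (0.1554, 0.1855, 0.8583, -0.4525)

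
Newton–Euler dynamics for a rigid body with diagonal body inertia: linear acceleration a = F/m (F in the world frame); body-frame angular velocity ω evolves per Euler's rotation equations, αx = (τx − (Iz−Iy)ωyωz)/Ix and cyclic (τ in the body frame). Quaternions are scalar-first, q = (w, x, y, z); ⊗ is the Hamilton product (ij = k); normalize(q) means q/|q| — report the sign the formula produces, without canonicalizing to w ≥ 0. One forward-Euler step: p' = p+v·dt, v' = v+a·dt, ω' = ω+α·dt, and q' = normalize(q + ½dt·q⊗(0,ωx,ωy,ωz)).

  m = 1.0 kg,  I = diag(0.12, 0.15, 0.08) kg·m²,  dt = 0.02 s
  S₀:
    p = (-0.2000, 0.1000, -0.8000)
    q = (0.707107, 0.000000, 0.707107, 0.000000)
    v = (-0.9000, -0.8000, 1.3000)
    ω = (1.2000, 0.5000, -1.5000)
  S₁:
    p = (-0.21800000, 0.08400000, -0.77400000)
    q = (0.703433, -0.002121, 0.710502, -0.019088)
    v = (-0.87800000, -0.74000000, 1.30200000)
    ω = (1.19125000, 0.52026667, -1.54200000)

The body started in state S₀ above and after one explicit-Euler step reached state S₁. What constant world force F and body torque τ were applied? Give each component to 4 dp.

Δv = v₁−v₀ = (0.02200000, 0.06000000, 0.00200000)
applied force F = (1.1000, 3.0000, 0.1000)
Δω = ω₁−ω₀ = (-0.00875000, 0.02026667, -0.04200000)
I·α + gyro = (0.0000, 0.0800, -0.1500)

F = (1.1000, 3.0000, 0.1000)
τ = (0.0000, 0.0800, -0.1500)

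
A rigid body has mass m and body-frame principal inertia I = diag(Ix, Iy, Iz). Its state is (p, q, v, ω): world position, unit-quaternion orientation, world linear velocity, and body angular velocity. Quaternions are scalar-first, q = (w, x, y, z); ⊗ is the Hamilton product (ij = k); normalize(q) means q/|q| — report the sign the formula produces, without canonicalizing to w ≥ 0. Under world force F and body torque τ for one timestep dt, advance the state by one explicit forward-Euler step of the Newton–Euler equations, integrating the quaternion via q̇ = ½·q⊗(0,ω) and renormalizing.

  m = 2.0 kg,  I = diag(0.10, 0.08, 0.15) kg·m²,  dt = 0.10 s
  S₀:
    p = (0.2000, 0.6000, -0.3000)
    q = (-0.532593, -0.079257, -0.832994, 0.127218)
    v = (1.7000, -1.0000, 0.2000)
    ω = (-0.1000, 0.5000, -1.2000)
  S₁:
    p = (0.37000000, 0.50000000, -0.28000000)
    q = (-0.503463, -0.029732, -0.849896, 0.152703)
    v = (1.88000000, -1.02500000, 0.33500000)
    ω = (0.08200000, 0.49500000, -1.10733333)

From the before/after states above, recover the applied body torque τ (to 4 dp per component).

τ = (0.1400, -0.0100, 0.1400)

ω₁ − ω₀ = (0.18200000, -0.00500000, 0.09266667)
ω₀×(Iω₀) = (-0.0420, -0.0060, 0.0010)
applied torque τ = (0.1400, -0.0100, 0.1400)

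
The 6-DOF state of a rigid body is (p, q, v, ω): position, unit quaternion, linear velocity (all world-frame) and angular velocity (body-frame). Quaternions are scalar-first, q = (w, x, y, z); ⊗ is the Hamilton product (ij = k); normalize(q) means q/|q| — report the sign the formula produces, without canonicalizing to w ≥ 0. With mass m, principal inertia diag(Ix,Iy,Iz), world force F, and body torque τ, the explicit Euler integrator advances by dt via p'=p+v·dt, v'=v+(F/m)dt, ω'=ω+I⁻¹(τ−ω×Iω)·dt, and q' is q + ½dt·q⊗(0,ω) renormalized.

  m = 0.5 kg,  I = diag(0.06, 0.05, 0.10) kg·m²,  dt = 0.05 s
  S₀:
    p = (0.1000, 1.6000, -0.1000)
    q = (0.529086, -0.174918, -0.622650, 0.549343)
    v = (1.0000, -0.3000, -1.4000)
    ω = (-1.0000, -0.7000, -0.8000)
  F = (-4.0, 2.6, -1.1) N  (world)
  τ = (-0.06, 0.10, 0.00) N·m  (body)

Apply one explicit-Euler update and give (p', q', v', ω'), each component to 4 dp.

linear accel F/m = (-8.0000, 5.2000, -2.2000)
new position p' = (0.1500, 1.5850, -0.1700)
v + (F/m)dt = (0.6000, -0.0400, -1.5100)
ω×(Iω) gyroscopic = (0.0280, -0.0320, -0.0070)
α = I⁻¹(τ − ω×Iω) = (-1.4667, 2.6400, 0.0700)
ω + α·dt = (-1.0733, -0.5680, -0.7965)
q⊗(0,ω) = (-0.1712986, 0.3535741, -1.0596376, -0.9234762)
q + ½dt·q⊗(0,ω), renormalized = (0.5245, -0.1660, -0.6487, 0.5259)

p' = (0.1500, 1.5850, -0.1700)
q' = (0.5245, -0.1660, -0.6487, 0.5259)
v' = (0.6000, -0.0400, -1.5100)
ω' = (-1.0733, -0.5680, -0.7965)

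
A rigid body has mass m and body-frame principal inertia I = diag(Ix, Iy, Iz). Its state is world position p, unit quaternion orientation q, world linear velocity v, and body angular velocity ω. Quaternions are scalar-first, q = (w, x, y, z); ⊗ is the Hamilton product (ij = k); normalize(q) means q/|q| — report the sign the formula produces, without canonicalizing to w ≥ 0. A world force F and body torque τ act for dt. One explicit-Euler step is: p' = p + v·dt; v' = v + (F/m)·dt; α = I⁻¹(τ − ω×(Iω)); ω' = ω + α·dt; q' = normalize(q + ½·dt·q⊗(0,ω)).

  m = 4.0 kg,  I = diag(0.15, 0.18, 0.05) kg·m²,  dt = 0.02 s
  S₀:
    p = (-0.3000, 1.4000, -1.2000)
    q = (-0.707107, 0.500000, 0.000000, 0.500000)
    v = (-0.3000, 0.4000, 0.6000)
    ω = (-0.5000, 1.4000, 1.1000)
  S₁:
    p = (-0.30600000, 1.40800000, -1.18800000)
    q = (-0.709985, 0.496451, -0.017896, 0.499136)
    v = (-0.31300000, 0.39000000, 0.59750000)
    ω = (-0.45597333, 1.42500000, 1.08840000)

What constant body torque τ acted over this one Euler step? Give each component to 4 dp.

τ = (0.1300, 0.1700, -0.0500)

ω₁ − ω₀ = (0.04402667, 0.02500000, -0.01160000)
applied torque τ = (0.1300, 0.1700, -0.0500)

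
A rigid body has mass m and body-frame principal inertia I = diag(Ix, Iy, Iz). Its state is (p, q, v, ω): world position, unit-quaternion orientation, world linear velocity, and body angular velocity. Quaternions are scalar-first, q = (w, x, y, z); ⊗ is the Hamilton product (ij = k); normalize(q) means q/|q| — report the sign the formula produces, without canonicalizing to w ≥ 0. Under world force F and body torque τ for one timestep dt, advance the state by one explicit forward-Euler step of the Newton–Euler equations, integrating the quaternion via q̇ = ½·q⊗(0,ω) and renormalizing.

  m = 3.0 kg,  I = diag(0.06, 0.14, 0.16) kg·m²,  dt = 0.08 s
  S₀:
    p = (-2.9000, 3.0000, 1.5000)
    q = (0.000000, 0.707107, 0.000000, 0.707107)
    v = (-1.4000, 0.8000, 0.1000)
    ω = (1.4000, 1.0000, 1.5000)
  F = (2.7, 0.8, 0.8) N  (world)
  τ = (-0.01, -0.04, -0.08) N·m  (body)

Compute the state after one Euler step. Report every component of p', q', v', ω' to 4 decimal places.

p' = (-3.0120, 3.0640, 1.5080)
q' = (-0.0817, 0.6760, -0.0028, 0.7323)
v' = (-1.3280, 0.8213, 0.1213)
ω' = (1.3467, 1.0971, 1.4040)

a = F/m = (0.9000, 0.2667, 0.2667)
new position p' = (-3.0120, 3.0640, 1.5080)
v' = v + a·dt = (-1.3280, 0.8213, 0.1213)
precession coupling ω×(Iω) = (0.0300, -0.2100, 0.1120)
(τ − ω×Iω)/I = (-0.6667, 1.2143, -1.2000)
ω + α·dt = (1.3467, 1.0971, 1.4040)
Hamilton product q⊗(0,ω) = (-2.0506103, -0.7071070, -0.0707107, 0.7071070)
q' = normalize(q + ½dt·q⊗(0,ω)) = (-0.0817, 0.6760, -0.0028, 0.7323)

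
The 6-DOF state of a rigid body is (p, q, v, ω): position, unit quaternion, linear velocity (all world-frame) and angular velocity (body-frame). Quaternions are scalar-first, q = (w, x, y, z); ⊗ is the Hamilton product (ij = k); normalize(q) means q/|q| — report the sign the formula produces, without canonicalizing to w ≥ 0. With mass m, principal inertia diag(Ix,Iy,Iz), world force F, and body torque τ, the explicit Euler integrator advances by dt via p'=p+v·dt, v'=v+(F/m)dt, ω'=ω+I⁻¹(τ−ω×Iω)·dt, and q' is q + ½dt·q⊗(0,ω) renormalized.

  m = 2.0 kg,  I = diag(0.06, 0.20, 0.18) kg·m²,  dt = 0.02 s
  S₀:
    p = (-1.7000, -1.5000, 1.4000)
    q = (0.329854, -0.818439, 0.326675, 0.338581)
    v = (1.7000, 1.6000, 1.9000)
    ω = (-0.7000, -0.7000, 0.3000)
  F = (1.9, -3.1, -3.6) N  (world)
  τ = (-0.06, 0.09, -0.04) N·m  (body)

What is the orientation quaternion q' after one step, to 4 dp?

2q̇ = q⊗(0,ω) = (-0.4458091, 0.1041114, -0.2223728, 0.9005360)
q + ½dt·q⊗(0,ω), renormalized = (0.3254, -0.8174, 0.3244, 0.3476)

q' = (0.3254, -0.8174, 0.3244, 0.3476)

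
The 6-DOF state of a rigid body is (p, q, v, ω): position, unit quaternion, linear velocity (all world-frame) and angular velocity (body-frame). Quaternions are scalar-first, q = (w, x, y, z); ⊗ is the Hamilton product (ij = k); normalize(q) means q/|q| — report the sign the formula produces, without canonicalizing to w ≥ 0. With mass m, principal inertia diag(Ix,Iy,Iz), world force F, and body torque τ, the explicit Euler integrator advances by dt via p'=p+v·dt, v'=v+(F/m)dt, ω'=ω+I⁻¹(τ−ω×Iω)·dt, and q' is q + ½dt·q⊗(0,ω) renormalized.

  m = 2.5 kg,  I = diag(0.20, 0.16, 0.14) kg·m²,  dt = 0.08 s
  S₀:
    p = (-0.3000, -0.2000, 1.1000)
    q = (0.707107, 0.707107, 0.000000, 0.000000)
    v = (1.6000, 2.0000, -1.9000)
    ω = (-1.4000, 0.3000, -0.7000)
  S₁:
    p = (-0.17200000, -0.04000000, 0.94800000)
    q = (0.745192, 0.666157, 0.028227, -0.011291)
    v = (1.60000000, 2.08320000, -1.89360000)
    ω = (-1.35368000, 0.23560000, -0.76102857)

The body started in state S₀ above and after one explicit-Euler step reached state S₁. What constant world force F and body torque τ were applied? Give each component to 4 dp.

F = (0.0000, 2.6000, 0.2000)
τ = (0.1200, -0.0700, -0.0900)

ω₁ − ω₀ = (0.04632000, -0.06440000, -0.06102857)
applied torque τ = (0.1200, -0.0700, -0.0900)
Δv = v₁−v₀ = (0.00000000, 0.08320000, 0.00640000)
m·(v₁−v₀)/dt = (0.0000, 2.6000, 0.2000)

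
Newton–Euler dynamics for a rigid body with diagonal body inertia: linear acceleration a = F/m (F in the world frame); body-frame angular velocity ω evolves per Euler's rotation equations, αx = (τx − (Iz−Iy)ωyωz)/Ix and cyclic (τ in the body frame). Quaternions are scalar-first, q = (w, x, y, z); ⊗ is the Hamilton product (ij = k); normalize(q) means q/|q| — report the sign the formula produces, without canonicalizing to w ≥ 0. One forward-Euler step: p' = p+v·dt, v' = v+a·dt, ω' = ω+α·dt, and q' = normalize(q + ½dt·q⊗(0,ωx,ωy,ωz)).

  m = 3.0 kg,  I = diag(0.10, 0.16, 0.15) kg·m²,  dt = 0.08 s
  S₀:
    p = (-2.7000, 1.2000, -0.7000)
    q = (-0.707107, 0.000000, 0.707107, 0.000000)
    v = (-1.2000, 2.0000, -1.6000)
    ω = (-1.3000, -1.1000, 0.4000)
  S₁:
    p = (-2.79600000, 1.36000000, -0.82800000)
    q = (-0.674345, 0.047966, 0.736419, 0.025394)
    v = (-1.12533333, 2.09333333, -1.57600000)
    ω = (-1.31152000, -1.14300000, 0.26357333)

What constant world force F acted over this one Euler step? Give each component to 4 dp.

F = (2.8000, 3.5000, 0.9000)

velocity change Δv = (0.07466667, 0.09333333, 0.02400000)
F = m·Δv/dt = (2.8000, 3.5000, 0.9000)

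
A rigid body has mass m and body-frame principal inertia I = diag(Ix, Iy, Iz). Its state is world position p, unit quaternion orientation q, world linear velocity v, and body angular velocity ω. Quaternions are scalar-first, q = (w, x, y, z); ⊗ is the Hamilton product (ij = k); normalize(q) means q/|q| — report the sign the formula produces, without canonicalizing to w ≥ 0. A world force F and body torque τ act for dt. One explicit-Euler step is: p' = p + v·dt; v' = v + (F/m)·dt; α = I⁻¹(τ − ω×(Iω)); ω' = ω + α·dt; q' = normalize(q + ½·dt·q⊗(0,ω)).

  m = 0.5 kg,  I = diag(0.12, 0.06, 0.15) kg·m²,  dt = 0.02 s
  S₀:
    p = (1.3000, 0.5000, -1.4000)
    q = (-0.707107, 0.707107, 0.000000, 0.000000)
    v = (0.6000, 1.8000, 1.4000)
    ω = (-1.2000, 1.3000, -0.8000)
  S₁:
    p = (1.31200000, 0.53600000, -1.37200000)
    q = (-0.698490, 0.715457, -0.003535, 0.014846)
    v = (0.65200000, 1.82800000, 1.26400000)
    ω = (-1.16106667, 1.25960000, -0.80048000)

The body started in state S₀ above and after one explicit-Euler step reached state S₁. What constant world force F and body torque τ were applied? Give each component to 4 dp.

ω₁ − ω₀ = (0.03893333, -0.04040000, -0.00048000)
I·α + gyro = (0.1400, -0.1500, 0.0900)
velocity change Δv = (0.05200000, 0.02800000, -0.13600000)
m·(v₁−v₀)/dt = (1.3000, 0.7000, -3.4000)

F = (1.3000, 0.7000, -3.4000)
τ = (0.1400, -0.1500, 0.0900)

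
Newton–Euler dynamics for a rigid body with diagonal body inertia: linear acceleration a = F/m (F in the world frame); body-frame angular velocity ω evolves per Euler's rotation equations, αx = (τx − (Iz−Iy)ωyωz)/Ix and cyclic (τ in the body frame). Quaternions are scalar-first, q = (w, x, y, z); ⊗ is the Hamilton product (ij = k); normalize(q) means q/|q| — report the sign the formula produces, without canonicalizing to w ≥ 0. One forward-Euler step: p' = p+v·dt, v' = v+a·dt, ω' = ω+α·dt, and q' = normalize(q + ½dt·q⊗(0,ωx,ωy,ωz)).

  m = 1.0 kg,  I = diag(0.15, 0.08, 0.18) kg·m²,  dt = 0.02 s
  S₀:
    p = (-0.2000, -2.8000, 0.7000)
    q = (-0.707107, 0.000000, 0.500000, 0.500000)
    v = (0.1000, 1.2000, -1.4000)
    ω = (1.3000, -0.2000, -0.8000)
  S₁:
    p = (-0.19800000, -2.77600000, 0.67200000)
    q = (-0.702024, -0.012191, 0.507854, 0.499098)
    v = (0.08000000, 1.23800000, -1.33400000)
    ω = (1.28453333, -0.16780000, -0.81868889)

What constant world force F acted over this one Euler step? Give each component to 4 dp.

Δv = v₁−v₀ = (-0.02000000, 0.03800000, 0.06600000)
m·(v₁−v₀)/dt = (-1.0000, 1.9000, 3.3000)

F = (-1.0000, 1.9000, 3.3000)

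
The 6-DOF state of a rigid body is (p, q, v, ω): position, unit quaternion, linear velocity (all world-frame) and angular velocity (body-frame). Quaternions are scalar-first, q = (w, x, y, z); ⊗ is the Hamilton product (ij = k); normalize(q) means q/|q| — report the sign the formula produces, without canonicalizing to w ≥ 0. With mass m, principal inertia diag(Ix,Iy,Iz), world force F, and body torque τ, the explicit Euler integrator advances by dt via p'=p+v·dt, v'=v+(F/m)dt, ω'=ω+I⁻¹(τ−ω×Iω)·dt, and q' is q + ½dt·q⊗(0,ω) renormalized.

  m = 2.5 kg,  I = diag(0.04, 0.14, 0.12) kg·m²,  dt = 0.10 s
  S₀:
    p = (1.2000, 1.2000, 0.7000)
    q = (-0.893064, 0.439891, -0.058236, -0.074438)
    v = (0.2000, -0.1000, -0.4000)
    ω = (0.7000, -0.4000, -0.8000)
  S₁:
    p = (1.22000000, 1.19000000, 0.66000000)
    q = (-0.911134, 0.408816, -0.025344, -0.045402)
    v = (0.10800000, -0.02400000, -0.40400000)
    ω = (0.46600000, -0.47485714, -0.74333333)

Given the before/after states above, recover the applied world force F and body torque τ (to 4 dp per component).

F = (-2.3000, 1.9000, -0.1000)
τ = (-0.1000, -0.0600, 0.0400)

rate change Δω = (-0.23400000, -0.07485714, 0.05666667)
gyro term ω₀×Iω₀ = (-0.0064, 0.0448, -0.0280)
applied torque τ = (-0.1000, -0.0600, 0.0400)
Δv = v₁−v₀ = (-0.09200000, 0.07600000, -0.00400000)
applied force F = (-2.3000, 1.9000, -0.1000)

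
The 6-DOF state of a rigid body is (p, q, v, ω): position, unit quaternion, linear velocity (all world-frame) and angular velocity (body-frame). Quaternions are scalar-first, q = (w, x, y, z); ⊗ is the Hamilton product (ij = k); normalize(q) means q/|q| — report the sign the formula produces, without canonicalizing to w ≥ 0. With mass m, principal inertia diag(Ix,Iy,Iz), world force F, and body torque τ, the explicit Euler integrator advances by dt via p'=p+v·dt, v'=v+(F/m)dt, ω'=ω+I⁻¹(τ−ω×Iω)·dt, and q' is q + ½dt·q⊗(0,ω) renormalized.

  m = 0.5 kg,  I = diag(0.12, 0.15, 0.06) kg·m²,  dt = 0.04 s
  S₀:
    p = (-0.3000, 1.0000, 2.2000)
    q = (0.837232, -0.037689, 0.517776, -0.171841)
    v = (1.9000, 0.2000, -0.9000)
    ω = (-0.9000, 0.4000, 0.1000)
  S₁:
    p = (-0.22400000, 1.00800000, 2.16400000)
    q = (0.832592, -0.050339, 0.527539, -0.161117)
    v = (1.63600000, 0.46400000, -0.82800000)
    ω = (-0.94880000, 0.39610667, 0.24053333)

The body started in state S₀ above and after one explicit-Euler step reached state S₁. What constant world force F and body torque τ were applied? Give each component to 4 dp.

ω₁ − ω₀ = (-0.04880000, -0.00389333, 0.14053333)
precession coupling = (-0.0036, -0.0054, -0.0108)
τ = I·(Δω/dt) + ω₀×(Iω₀) = (-0.1500, -0.0200, 0.2000)
v₁ − v₀ = (-0.26400000, 0.26400000, 0.07200000)
m·(v₁−v₀)/dt = (-3.3000, 3.3000, 0.9000)

F = (-3.3000, 3.3000, 0.9000)
τ = (-0.1500, -0.0200, 0.2000)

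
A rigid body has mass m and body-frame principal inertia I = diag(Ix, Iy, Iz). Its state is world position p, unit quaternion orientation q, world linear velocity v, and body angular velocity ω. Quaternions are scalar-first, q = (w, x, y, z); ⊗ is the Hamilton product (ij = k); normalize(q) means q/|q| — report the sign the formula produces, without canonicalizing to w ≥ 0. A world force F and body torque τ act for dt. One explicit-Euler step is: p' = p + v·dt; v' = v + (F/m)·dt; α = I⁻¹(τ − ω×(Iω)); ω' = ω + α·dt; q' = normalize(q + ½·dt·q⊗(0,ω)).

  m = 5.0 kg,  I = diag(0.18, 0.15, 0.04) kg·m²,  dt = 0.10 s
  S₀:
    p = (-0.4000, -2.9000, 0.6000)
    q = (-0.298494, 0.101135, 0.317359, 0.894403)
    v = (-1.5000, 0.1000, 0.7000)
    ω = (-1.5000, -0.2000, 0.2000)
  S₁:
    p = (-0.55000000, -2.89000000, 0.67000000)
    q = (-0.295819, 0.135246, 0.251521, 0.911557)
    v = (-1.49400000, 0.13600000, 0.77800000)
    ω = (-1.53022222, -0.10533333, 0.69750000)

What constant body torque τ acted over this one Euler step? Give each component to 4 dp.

τ = (-0.0500, 0.1000, 0.1900)

Δω = ω₁−ω₀ = (-0.03022222, 0.09466667, 0.49750000)
applied torque τ = (-0.0500, 0.1000, 0.1900)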